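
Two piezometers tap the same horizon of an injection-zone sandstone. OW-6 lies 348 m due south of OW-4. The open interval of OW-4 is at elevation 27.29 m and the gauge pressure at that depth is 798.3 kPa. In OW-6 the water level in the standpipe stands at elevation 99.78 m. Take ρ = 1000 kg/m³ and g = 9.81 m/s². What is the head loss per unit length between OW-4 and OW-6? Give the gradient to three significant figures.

i ≈ 0.0255 m/m

Pressure head at OW-4: ψ = P/(ρg) = 798.3×1000 / (1000 × 9.81) = 81.38 m.
Total head at OW-4: h = z + ψ = 27.29 + 81.38 = 108.67 m.
Total head at OW-6: h = 99.78 m (water level in the piezometer is the total head).
Head difference: h(OW-4) − h(OW-6) = 108.67 − 99.78 = 8.89 m.
Hydraulic gradient: i = |Δh| / L = 8.89 / 348 = 0.0255.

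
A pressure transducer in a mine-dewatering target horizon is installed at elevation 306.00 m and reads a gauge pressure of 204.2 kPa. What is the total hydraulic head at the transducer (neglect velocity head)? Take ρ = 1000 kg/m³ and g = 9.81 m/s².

h ≈ 326.82 m

ψ = P/(ρg) = 204.2×1000 / (1000 × 9.81) = 20.82 m.
h = z + ψ = 306.00 + 20.82 = 326.82 m.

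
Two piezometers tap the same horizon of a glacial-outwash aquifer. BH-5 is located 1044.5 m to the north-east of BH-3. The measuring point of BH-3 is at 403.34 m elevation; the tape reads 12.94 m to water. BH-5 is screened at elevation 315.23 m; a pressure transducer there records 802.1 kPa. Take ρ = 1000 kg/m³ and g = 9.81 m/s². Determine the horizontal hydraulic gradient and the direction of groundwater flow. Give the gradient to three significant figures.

Total head at BH-3: h = 403.34 − 12.94 = 390.40 m.
Pressure head at BH-5: ψ = P/(ρg) = 802.1×1000 / (1000 × 9.81) = 81.76 m.
Total head at BH-5: h = z + ψ = 315.23 + 81.76 = 396.99 m.
Head difference: h(BH-3) − h(BH-5) = 390.40 − 396.99 = -6.59 m.
Hydraulic gradient: i = |Δh| / L = 6.59 / 1044.5 = 0.00631.
Flow is from higher to lower head: from BH-5 toward BH-3, i.e. toward the south-west.

i ≈ 0.00631; groundwater flows toward the south-west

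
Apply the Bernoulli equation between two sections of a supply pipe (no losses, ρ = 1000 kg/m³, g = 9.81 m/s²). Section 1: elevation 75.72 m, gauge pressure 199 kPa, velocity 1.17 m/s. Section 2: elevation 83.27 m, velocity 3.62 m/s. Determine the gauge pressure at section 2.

Pressure head at 1: ψ₁ = P₁/(ρg) = 199×1000 / (1000 × 9.81) = 20.29 m.
Velocity heads: v₁²/2g = 1.17²/19.62 = 0.070 m; v₂²/2g = 3.62²/19.62 = 0.668 m.
Total head H = z₁ + ψ₁ + v₁²/2g = 75.72 + 20.29 + 0.070 = 96.08 m.
ψ₂ = H − z₂ − v₂²/2g = 96.08 − 83.27 − 0.668 = 12.14 m.
P₂ = ρgψ₂ = 1000 × 9.81 × 12.14 ≈ 119 kPa.

P₂ ≈ 119 kPa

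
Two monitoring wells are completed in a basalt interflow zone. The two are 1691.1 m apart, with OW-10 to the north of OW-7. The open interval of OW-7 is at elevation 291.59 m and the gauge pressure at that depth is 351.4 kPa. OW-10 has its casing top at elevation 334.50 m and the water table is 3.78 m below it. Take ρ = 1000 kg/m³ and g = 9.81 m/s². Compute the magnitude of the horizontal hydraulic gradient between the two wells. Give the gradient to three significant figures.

Pressure head at OW-7: ψ = P/(ρg) = 351.4×1000 / (1000 × 9.81) = 35.82 m.
Total head at OW-7: h = z + ψ = 291.59 + 35.82 = 327.41 m.
Total head at OW-10: h = 334.50 − 3.78 = 330.72 m.
Head difference: h(OW-7) − h(OW-10) = 327.41 − 330.72 = -3.31 m.
Hydraulic gradient: i = |Δh| / L = 3.31 / 1691.1 = 0.00196.

i ≈ 0.00196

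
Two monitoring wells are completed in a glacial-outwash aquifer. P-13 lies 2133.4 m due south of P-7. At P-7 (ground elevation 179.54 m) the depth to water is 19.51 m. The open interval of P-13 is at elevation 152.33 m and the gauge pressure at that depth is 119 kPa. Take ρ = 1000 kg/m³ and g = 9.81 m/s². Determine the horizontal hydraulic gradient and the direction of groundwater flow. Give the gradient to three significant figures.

i ≈ 0.00208; groundwater flows toward the north

Total head at P-7: h = 179.54 − 19.51 = 160.03 m.
Pressure head at P-13: ψ = P/(ρg) = 119×1000 / (1000 × 9.81) = 12.13 m.
Total head at P-13: h = z + ψ = 152.33 + 12.13 = 164.46 m.
Head difference: h(P-7) − h(P-13) = 160.03 − 164.46 = -4.43 m.
Hydraulic gradient: i = |Δh| / L = 4.43 / 2133.4 = 0.00208.
Flow is from higher to lower head: from P-13 toward P-7, i.e. toward the north.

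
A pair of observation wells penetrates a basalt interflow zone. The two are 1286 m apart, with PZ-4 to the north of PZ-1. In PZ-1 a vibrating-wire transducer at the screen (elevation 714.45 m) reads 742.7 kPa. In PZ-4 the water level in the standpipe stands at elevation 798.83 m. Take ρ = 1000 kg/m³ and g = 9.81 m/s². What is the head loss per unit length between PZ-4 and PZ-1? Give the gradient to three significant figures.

i ≈ 0.00674 m/m

Pressure head at PZ-1: ψ = P/(ρg) = 742.7×1000 / (1000 × 9.81) = 75.71 m.
Total head at PZ-1: h = z + ψ = 714.45 + 75.71 = 790.16 m.
Total head at PZ-4: h = 798.83 m (water level in the piezometer is the total head).
Head difference: h(PZ-1) − h(PZ-4) = 790.16 − 798.83 = -8.67 m.
Hydraulic gradient: i = |Δh| / L = 8.67 / 1286 = 0.00674.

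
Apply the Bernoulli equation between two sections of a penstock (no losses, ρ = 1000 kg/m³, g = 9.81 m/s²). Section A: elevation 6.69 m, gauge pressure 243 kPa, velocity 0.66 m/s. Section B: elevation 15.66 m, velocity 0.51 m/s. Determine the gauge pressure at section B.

Pressure head at A: ψ₁ = P₁/(ρg) = 243×1000 / (1000 × 9.81) = 24.77 m.
Velocity heads: v₁²/2g = 0.66²/19.62 = 0.022 m; v₂²/2g = 0.51²/19.62 = 0.013 m.
Total head H = z₁ + ψ₁ + v₁²/2g = 6.69 + 24.77 + 0.022 = 31.48 m.
ψ₂ = H − z₂ − v₂²/2g = 31.48 − 15.66 − 0.013 = 15.81 m.
P₂ = ρgψ₂ = 1000 × 9.81 × 15.81 ≈ 155 kPa.

P₂ ≈ 155 kPa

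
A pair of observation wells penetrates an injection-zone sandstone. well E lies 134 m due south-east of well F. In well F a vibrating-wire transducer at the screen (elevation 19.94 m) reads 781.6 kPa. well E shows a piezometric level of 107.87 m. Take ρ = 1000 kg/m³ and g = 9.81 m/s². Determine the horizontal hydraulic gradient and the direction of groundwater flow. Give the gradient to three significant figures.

Pressure head at well F: ψ = P/(ρg) = 781.6×1000 / (1000 × 9.81) = 79.67 m.
Total head at well F: h = z + ψ = 19.94 + 79.67 = 99.61 m.
Total head at well E: h = 107.87 m (water level in the piezometer is the total head).
Head difference: h(well F) − h(well E) = 99.61 − 107.87 = -8.26 m.
Hydraulic gradient: i = |Δh| / L = 8.26 / 134 = 0.0616.
Flow is from higher to lower head: from well E toward well F, i.e. toward the north-west.

i ≈ 0.0616; groundwater flows toward the north-west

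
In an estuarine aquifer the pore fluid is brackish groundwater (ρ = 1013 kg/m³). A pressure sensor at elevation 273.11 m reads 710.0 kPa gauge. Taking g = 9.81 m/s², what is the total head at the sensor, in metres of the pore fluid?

ψ = P/(ρg) = 710.0×1000 / (1013 × 9.81) = 71.45 m.
h = z + ψ = 273.11 + 71.45 = 344.56 m.

h ≈ 344.56 m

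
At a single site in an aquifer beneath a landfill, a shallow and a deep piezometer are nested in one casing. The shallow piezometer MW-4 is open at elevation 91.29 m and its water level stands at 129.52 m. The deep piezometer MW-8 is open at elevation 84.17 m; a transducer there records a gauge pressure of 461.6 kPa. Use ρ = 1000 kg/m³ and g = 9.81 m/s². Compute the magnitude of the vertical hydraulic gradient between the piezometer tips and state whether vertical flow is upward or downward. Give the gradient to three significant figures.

Total head at MW-4: h = 129.52 m (water level in the standpipe).
Pressure head at MW-8: ψ = P/(ρg) = 461.6×1000 / (1000 × 9.81) = 47.05 m.
Total head at MW-8: h = z + ψ = 84.17 + 47.05 = 131.22 m.
Δh = h(MW-4) − h(MW-8) = 129.52 − 131.22 = -1.70 m.
Vertical separation Δz = 91.29 − 84.17 = 7.12 m.
|i_v| = |Δh| / Δz = 1.70 / 7.12 = 0.239.
Head is higher in the deep piezometer, so vertical flow is upward (discharge condition).

|i_v| ≈ 0.239; vertical flow is upward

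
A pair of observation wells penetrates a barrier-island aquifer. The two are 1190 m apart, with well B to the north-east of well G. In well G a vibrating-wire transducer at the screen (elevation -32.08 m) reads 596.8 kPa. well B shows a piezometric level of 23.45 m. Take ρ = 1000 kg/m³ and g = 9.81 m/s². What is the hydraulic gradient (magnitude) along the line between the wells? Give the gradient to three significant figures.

i ≈ 0.00446

Pressure head at well G: ψ = P/(ρg) = 596.8×1000 / (1000 × 9.81) = 60.84 m.
Total head at well G: h = z + ψ = -32.08 + 60.84 = 28.76 m.
Total head at well B: h = 23.45 m (water level in the piezometer is the total head).
Head difference: h(well G) − h(well B) = 28.76 − 23.45 = 5.31 m.
Hydraulic gradient: i = |Δh| / L = 5.31 / 1190 = 0.00446.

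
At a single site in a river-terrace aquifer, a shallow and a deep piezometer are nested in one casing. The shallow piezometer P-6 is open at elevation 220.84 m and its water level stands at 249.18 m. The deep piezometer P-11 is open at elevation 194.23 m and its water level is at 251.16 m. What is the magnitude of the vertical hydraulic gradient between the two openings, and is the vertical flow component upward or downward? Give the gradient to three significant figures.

Total head at P-6: h = 249.18 m (water level in the standpipe).
Total head at P-11: h = 251.16 m.
Δh = h(P-6) − h(P-11) = 249.18 − 251.16 = -1.98 m.
Vertical separation Δz = 220.84 − 194.23 = 26.61 m.
|i_v| = |Δh| / Δz = 1.98 / 26.61 = 0.0744.
Head is higher in the deep piezometer, so vertical flow is upward (discharge condition).

|i_v| ≈ 0.0744; vertical flow is upward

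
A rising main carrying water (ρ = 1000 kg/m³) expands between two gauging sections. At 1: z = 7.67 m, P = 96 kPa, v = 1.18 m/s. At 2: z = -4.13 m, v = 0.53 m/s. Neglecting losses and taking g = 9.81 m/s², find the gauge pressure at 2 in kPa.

Pressure head at 1: ψ₁ = P₁/(ρg) = 96×1000 / (1000 × 9.81) = 9.79 m.
Velocity heads: v₁²/2g = 1.18²/19.62 = 0.071 m; v₂²/2g = 0.53²/19.62 = 0.014 m.
Total head H = z₁ + ψ₁ + v₁²/2g = 7.67 + 9.79 + 0.071 = 17.53 m.
ψ₂ = H − z₂ − v₂²/2g = 17.53 − (-4.13) − 0.014 = 21.65 m.
P₂ = ρgψ₂ = 1000 × 9.81 × 21.65 ≈ 212 kPa.

P₂ ≈ 212 kPa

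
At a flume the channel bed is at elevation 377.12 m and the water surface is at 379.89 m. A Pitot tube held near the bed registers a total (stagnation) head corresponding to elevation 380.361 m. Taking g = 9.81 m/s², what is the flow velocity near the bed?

Near the bed, under hydrostatic conditions, the piezometric head (z + ψ) equals the free-surface elevation, 379.89 m.
Velocity head = total − piezometric = 380.361 − 379.89 = 0.471 m.
v = √(2g·h_v) = √(2 × 9.81 × 0.471) = 3.04 m/s.

v ≈ 3.04 m/s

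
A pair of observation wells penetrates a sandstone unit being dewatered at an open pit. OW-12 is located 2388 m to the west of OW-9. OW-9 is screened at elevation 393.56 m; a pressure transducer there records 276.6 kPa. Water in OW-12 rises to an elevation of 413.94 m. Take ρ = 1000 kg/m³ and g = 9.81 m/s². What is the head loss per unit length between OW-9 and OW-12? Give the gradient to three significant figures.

i ≈ 0.00327 m/m

Pressure head at OW-9: ψ = P/(ρg) = 276.6×1000 / (1000 × 9.81) = 28.20 m.
Total head at OW-9: h = z + ψ = 393.56 + 28.20 = 421.76 m.
Total head at OW-12: h = 413.94 m (water level in the piezometer is the total head).
Head difference: h(OW-9) − h(OW-12) = 421.76 − 413.94 = 7.82 m.
Hydraulic gradient: i = |Δh| / L = 7.82 / 2388 = 0.00327.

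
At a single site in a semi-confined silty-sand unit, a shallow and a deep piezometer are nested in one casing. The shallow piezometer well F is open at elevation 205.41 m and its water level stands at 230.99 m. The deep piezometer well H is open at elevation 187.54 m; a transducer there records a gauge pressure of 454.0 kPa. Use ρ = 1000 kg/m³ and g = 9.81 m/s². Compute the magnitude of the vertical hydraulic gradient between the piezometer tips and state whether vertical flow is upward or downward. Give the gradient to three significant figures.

|i_v| ≈ 0.158; vertical flow is upward

Total head at well F: h = 230.99 m (water level in the standpipe).
Pressure head at well H: ψ = P/(ρg) = 454.0×1000 / (1000 × 9.81) = 46.28 m.
Total head at well H: h = z + ψ = 187.54 + 46.28 = 233.82 m.
Δh = h(well F) − h(well H) = 230.99 − 233.82 = -2.83 m.
Vertical separation Δz = 205.41 − 187.54 = 17.87 m.
|i_v| = |Δh| / Δz = 2.83 / 17.87 = 0.158.
Head is higher in the deep piezometer, so vertical flow is upward (discharge condition).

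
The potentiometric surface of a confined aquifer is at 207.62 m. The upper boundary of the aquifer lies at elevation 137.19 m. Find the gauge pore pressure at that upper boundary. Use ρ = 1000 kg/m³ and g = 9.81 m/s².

Pressure head at the aquifer top: ψ = h − z = 207.62 − 137.19 = 70.43 m.
P = ρgψ = 1000 × 9.81 × 70.43 = 690918 Pa ≈ 691 kPa.

P ≈ 691 kPa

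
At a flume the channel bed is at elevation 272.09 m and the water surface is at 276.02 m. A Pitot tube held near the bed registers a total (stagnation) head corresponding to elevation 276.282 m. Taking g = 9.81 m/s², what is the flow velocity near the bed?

Near the bed, under hydrostatic conditions, the piezometric head (z + ψ) equals the free-surface elevation, 276.02 m.
Velocity head = total − piezometric = 276.282 − 276.02 = 0.262 m.
v = √(2g·h_v) = √(2 × 9.81 × 0.262) = 2.27 m/s.

v ≈ 2.27 m/s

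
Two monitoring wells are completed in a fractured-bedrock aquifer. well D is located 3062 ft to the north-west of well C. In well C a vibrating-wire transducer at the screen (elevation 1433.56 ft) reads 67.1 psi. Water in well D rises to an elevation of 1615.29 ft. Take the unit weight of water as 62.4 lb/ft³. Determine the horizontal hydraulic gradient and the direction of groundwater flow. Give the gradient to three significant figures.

Pressure head at well C: ψ = 144·P/γ = 144 × 67.1 / 62.4 = 154.85 ft.
Total head at well C: h = z + ψ = 1433.56 + 154.85 = 1588.41 ft.
Total head at well D: h = 1615.29 ft (water level in the piezometer is the total head).
Head difference: h(well C) − h(well D) = 1588.41 − 1615.29 = -26.88 ft.
Hydraulic gradient: i = |Δh| / L = 26.88 / 3062 = 0.00878.
Flow is from higher to lower head: from well D toward well C, i.e. toward the south-east.

i ≈ 0.00878; groundwater flows toward the south-east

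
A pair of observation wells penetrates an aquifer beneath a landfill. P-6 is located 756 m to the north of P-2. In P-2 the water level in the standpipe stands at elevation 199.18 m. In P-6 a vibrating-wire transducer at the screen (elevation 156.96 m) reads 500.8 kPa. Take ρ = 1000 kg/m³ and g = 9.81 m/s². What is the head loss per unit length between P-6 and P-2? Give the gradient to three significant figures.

i ≈ 0.0117 m/m

Total head at P-2: h = 199.18 m (water level in the piezometer is the total head).
Pressure head at P-6: ψ = P/(ρg) = 500.8×1000 / (1000 × 9.81) = 51.05 m.
Total head at P-6: h = z + ψ = 156.96 + 51.05 = 208.01 m.
Head difference: h(P-2) − h(P-6) = 199.18 − 208.01 = -8.83 m.
Hydraulic gradient: i = |Δh| / L = 8.83 / 756 = 0.0117.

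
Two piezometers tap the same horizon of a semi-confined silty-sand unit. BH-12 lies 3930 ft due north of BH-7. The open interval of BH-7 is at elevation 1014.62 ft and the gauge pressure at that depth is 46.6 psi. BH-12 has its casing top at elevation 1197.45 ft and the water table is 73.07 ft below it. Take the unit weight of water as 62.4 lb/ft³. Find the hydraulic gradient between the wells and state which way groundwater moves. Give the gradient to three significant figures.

i ≈ 0.000565; groundwater flows toward the south

Pressure head at BH-7: ψ = 144·P/γ = 144 × 46.6 / 62.4 = 107.54 ft.
Total head at BH-7: h = z + ψ = 1014.62 + 107.54 = 1122.16 ft.
Total head at BH-12: h = 1197.45 − 73.07 = 1124.38 ft.
Head difference: h(BH-7) − h(BH-12) = 1122.16 − 1124.38 = -2.22 ft.
Hydraulic gradient: i = |Δh| / L = 2.22 / 3930 = 0.000565.
Flow is from higher to lower head: from BH-12 toward BH-7, i.e. toward the south.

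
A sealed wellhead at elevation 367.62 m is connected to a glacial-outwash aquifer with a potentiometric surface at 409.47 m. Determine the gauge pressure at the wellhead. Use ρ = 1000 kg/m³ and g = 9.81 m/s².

P ≈ 411 kPa

Head above the cap: Δh = 409.47 − 367.62 = 41.85 m.
P = ρgΔh = 1000 × 9.81 × 41.85 = 410548 Pa ≈ 411 kPa.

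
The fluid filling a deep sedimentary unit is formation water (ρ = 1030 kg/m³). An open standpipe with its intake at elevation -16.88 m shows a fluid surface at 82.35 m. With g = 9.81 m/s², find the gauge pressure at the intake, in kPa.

Pressure head ψ = h − z = 82.35 − (-16.88) = 99.23 m.
P = ρgψ = 1030 × 9.81 × 99.23 = 1002650 Pa ≈ 1000 kPa.

P ≈ 1000 kPa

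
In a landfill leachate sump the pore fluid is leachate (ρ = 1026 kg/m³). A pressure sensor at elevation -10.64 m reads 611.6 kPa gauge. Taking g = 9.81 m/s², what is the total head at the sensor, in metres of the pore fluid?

h ≈ 50.12 m

ψ = P/(ρg) = 611.6×1000 / (1026 × 9.81) = 60.76 m.
h = z + ψ = -10.64 + 60.76 = 50.12 m.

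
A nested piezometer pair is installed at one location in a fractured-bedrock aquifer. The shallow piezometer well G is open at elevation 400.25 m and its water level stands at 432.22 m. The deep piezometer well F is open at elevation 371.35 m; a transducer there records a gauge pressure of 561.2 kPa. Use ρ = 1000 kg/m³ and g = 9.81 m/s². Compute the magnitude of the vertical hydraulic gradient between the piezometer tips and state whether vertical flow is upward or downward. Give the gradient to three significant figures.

Total head at well G: h = 432.22 m (water level in the standpipe).
Pressure head at well F: ψ = P/(ρg) = 561.2×1000 / (1000 × 9.81) = 57.21 m.
Total head at well F: h = z + ψ = 371.35 + 57.21 = 428.56 m.
Δh = h(well G) − h(well F) = 432.22 − 428.56 = 3.66 m.
Vertical separation Δz = 400.25 − 371.35 = 28.90 m.
|i_v| = |Δh| / Δz = 3.66 / 28.90 = 0.127.
Head is higher in the shallow piezometer, so vertical flow is downward (recharge condition).

|i_v| ≈ 0.127; vertical flow is downward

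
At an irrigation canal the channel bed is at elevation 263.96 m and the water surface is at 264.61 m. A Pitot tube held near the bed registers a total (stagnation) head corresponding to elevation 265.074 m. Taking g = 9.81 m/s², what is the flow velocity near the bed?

Near the bed, under hydrostatic conditions, the piezometric head (z + ψ) equals the free-surface elevation, 264.61 m.
Velocity head = total − piezometric = 265.074 − 264.61 = 0.464 m.
v = √(2g·h_v) = √(2 × 9.81 × 0.464) = 3.02 m/s.

v ≈ 3.02 m/s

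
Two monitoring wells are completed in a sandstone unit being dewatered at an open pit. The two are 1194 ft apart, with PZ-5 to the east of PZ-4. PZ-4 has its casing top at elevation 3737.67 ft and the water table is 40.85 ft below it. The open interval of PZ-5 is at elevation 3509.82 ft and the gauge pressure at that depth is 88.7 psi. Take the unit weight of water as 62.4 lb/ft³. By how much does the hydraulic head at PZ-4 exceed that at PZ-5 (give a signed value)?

Δh ≈ -17.69 ft

Total head at PZ-4: h = 3737.67 − 40.85 = 3696.82 ft.
Pressure head at PZ-5: ψ = 144·P/γ = 144 × 88.7 / 62.4 = 204.69 ft.
Total head at PZ-5: h = z + ψ = 3509.82 + 204.69 = 3714.51 ft.
Head difference: h(PZ-4) − h(PZ-5) = 3696.82 − 3714.51 = -17.69 ft.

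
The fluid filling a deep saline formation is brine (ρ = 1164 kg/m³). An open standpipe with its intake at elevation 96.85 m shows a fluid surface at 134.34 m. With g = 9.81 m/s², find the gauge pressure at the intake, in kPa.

Pressure head ψ = h − z = 134.34 − 96.85 = 37.49 m.
P = ρgψ = 1164 × 9.81 × 37.49 = 428092 Pa ≈ 428 kPa.

P ≈ 428 kPa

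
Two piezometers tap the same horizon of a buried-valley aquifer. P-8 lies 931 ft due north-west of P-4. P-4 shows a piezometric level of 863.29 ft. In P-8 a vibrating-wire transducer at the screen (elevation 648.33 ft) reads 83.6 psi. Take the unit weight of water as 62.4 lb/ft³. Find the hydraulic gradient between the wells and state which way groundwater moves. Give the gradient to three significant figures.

i ≈ 0.0237; groundwater flows toward the north-west

Total head at P-4: h = 863.29 ft (water level in the piezometer is the total head).
Pressure head at P-8: ψ = 144·P/γ = 144 × 83.6 / 62.4 = 192.92 ft.
Total head at P-8: h = z + ψ = 648.33 + 192.92 = 841.25 ft.
Head difference: h(P-4) − h(P-8) = 863.29 − 841.25 = 22.04 ft.
Hydraulic gradient: i = |Δh| / L = 22.04 / 931 = 0.0237.
Flow is from higher to lower head: from P-4 toward P-8, i.e. toward the north-west.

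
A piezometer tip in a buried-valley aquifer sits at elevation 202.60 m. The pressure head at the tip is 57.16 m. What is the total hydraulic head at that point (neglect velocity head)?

h ≈ 259.76 m

h = z + ψ = 202.60 + 57.16 = 259.76 m.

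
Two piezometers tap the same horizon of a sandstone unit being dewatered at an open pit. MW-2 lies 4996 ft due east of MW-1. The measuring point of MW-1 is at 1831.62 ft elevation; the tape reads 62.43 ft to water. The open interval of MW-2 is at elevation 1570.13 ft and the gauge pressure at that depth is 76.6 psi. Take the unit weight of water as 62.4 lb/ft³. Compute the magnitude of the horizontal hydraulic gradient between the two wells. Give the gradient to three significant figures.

Total head at MW-1: h = 1831.62 − 62.43 = 1769.19 ft.
Pressure head at MW-2: ψ = 144·P/γ = 144 × 76.6 / 62.4 = 176.77 ft.
Total head at MW-2: h = z + ψ = 1570.13 + 176.77 = 1746.90 ft.
Head difference: h(MW-1) − h(MW-2) = 1769.19 − 1746.90 = 22.29 ft.
Hydraulic gradient: i = |Δh| / L = 22.29 / 4996 = 0.00446.

i ≈ 0.00446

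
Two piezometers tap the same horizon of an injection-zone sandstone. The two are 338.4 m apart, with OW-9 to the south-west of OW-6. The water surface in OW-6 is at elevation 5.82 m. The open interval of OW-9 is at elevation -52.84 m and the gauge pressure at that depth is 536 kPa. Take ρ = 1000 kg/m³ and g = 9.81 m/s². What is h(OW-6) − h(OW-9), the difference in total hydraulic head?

Total head at OW-6: h = 5.82 m (water level in the piezometer is the total head).
Pressure head at OW-9: ψ = P/(ρg) = 536×1000 / (1000 × 9.81) = 54.64 m.
Total head at OW-9: h = z + ψ = -52.84 + 54.64 = 1.80 m.
Head difference: h(OW-6) − h(OW-9) = 5.82 − 1.80 = 4.02 m.

Δh ≈ 4.02 m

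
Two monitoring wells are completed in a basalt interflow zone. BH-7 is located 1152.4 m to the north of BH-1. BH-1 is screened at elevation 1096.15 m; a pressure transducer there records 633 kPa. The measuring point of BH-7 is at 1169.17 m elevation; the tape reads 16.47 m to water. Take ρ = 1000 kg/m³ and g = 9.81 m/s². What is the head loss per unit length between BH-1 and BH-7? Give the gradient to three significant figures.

i ≈ 0.00692 m/m

Pressure head at BH-1: ψ = P/(ρg) = 633×1000 / (1000 × 9.81) = 64.53 m.
Total head at BH-1: h = z + ψ = 1096.15 + 64.53 = 1160.68 m.
Total head at BH-7: h = 1169.17 − 16.47 = 1152.70 m.
Head difference: h(BH-1) − h(BH-7) = 1160.68 − 1152.70 = 7.98 m.
Hydraulic gradient: i = |Δh| / L = 7.98 / 1152.4 = 0.00692.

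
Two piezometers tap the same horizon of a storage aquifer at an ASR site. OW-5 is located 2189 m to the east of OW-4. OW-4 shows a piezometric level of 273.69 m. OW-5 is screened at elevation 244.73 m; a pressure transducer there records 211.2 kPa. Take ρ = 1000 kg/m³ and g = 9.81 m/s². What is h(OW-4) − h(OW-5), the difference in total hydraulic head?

Δh ≈ 7.43 m

Total head at OW-4: h = 273.69 m (water level in the piezometer is the total head).
Pressure head at OW-5: ψ = P/(ρg) = 211.2×1000 / (1000 × 9.81) = 21.53 m.
Total head at OW-5: h = z + ψ = 244.73 + 21.53 = 266.26 m.
Head difference: h(OW-4) − h(OW-5) = 273.69 − 266.26 = 7.43 m.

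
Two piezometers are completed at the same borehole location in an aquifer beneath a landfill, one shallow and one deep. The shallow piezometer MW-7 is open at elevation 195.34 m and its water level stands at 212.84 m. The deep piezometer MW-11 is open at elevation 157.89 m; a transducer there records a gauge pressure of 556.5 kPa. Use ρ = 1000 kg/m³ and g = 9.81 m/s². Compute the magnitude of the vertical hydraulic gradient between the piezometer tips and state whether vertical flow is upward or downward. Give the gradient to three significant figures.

Total head at MW-7: h = 212.84 m (water level in the standpipe).
Pressure head at MW-11: ψ = P/(ρg) = 556.5×1000 / (1000 × 9.81) = 56.73 m.
Total head at MW-11: h = z + ψ = 157.89 + 56.73 = 214.62 m.
Δh = h(MW-7) − h(MW-11) = 212.84 − 214.62 = -1.78 m.
Vertical separation Δz = 195.34 − 157.89 = 37.45 m.
|i_v| = |Δh| / Δz = 1.78 / 37.45 = 0.0475.
Head is higher in the deep piezometer, so vertical flow is upward (discharge condition).

|i_v| ≈ 0.0475; vertical flow is upward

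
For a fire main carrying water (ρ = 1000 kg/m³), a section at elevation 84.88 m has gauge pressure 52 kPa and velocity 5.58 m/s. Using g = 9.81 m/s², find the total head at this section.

Pressure head ψ = P/(ρg) = 52×1000 / (1000 × 9.81) = 5.30 m.
Velocity head = v²/(2g) = 5.58² / (2 × 9.81) = 1.587 m.
h = z + ψ + v²/(2g) = 84.88 + 5.30 + 1.587 = 91.77 m.

h ≈ 91.77 m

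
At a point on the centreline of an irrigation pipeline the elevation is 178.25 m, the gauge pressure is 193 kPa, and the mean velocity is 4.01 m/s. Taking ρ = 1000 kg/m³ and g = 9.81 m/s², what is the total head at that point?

h ≈ 198.74 m

Pressure head ψ = P/(ρg) = 193×1000 / (1000 × 9.81) = 19.67 m.
Velocity head = v²/(2g) = 4.01² / (2 × 9.81) = 0.820 m.
h = z + ψ + v²/(2g) = 178.25 + 19.67 + 0.820 = 198.74 m.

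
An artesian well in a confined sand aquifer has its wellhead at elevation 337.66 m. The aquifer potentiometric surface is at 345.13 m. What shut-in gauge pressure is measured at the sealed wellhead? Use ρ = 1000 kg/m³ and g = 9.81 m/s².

Head above the cap: Δh = 345.13 − 337.66 = 7.47 m.
P = ρgΔh = 1000 × 9.81 × 7.47 = 73281 Pa ≈ 73.3 kPa.

P ≈ 73.3 kPa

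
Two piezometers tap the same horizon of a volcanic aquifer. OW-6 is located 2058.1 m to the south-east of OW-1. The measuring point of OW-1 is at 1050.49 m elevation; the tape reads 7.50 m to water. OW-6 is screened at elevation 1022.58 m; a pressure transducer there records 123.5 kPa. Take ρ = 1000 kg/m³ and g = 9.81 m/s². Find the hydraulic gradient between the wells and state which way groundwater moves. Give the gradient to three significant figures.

i ≈ 0.00380; groundwater flows toward the south-east

Total head at OW-1: h = 1050.49 − 7.50 = 1042.99 m.
Pressure head at OW-6: ψ = P/(ρg) = 123.5×1000 / (1000 × 9.81) = 12.59 m.
Total head at OW-6: h = z + ψ = 1022.58 + 12.59 = 1035.17 m.
Head difference: h(OW-1) − h(OW-6) = 1042.99 − 1035.17 = 7.82 m.
Hydraulic gradient: i = |Δh| / L = 7.82 / 2058.1 = 0.00380.
Flow is from higher to lower head: from OW-1 toward OW-6, i.e. toward the south-east.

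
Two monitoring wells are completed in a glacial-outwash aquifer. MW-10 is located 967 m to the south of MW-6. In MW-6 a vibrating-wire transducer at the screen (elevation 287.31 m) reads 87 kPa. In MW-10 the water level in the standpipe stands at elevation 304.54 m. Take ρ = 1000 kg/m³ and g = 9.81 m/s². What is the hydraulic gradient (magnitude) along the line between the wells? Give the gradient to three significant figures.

i ≈ 0.00865

Pressure head at MW-6: ψ = P/(ρg) = 87×1000 / (1000 × 9.81) = 8.87 m.
Total head at MW-6: h = z + ψ = 287.31 + 8.87 = 296.18 m.
Total head at MW-10: h = 304.54 m (water level in the piezometer is the total head).
Head difference: h(MW-6) − h(MW-10) = 296.18 − 304.54 = -8.36 m.
Hydraulic gradient: i = |Δh| / L = 8.36 / 967 = 0.00865.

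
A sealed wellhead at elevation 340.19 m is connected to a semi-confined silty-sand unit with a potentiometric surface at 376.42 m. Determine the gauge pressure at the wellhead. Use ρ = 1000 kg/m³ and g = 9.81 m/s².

Head above the cap: Δh = 376.42 − 340.19 = 36.23 m.
P = ρgΔh = 1000 × 9.81 × 36.23 = 355416 Pa ≈ 355 kPa.

P ≈ 355 kPa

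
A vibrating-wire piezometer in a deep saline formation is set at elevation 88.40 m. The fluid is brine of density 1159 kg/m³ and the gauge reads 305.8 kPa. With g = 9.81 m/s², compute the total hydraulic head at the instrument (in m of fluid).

h ≈ 115.30 m

ψ = P/(ρg) = 305.8×1000 / (1159 × 9.81) = 26.90 m.
h = z + ψ = 88.40 + 26.90 = 115.30 m.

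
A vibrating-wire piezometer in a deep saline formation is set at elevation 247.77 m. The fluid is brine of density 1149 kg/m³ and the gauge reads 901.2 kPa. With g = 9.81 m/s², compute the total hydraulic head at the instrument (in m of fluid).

h ≈ 327.72 m

ψ = P/(ρg) = 901.2×1000 / (1149 × 9.81) = 79.95 m.
h = z + ψ = 247.77 + 79.95 = 327.72 m.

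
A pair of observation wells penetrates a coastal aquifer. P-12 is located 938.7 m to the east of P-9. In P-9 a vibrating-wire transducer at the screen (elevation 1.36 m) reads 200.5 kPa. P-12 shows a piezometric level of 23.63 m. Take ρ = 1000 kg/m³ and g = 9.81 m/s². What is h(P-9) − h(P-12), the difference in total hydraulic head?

Pressure head at P-9: ψ = P/(ρg) = 200.5×1000 / (1000 × 9.81) = 20.44 m.
Total head at P-9: h = z + ψ = 1.36 + 20.44 = 21.80 m.
Total head at P-12: h = 23.63 m (water level in the piezometer is the total head).
Head difference: h(P-9) − h(P-12) = 21.80 − 23.63 = -1.83 m.

Δh ≈ -1.83 m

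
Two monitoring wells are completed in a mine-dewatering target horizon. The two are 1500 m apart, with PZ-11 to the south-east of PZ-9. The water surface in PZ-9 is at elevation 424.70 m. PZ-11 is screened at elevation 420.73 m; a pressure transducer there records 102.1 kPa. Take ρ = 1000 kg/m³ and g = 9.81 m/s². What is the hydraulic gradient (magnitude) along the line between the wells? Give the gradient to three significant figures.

Total head at PZ-9: h = 424.70 m (water level in the piezometer is the total head).
Pressure head at PZ-11: ψ = P/(ρg) = 102.1×1000 / (1000 × 9.81) = 10.41 m.
Total head at PZ-11: h = z + ψ = 420.73 + 10.41 = 431.14 m.
Head difference: h(PZ-9) − h(PZ-11) = 424.70 − 431.14 = -6.44 m.
Hydraulic gradient: i = |Δh| / L = 6.44 / 1500 = 0.00429.

i ≈ 0.00429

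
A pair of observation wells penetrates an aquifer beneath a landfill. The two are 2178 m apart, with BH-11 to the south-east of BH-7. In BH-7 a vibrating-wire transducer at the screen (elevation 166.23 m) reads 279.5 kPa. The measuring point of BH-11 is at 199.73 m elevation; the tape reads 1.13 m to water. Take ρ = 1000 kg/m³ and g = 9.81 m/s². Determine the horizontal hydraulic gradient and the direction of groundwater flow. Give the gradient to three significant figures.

Pressure head at BH-7: ψ = P/(ρg) = 279.5×1000 / (1000 × 9.81) = 28.49 m.
Total head at BH-7: h = z + ψ = 166.23 + 28.49 = 194.72 m.
Total head at BH-11: h = 199.73 − 1.13 = 198.60 m.
Head difference: h(BH-7) − h(BH-11) = 194.72 − 198.60 = -3.88 m.
Hydraulic gradient: i = |Δh| / L = 3.88 / 2178 = 0.00178.
Flow is from higher to lower head: from BH-11 toward BH-7, i.e. toward the north-west.

i ≈ 0.00178; groundwater flows toward the north-west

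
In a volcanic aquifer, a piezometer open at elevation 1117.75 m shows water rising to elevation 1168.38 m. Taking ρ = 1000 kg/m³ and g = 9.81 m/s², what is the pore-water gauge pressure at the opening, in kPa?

Pressure head ψ = h − z = 1168.38 − 1117.75 = 50.63 m.
P = ρgψ = 1000 × 9.81 × 50.63 = 496680 Pa ≈ 497 kPa.

P ≈ 497 kPa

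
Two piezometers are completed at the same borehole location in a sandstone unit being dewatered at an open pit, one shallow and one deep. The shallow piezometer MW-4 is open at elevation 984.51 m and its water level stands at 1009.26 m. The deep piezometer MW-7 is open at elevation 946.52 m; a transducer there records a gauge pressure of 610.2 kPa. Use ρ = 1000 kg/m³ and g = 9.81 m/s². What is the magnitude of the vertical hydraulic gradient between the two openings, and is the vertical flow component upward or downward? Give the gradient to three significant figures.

|i_v| ≈ 0.0142; vertical flow is downward

Total head at MW-4: h = 1009.26 m (water level in the standpipe).
Pressure head at MW-7: ψ = P/(ρg) = 610.2×1000 / (1000 × 9.81) = 62.20 m.
Total head at MW-7: h = z + ψ = 946.52 + 62.20 = 1008.72 m.
Δh = h(MW-4) − h(MW-7) = 1009.26 − 1008.72 = 0.54 m.
Vertical separation Δz = 984.51 − 946.52 = 37.99 m.
|i_v| = |Δh| / Δz = 0.54 / 37.99 = 0.0142.
Head is higher in the shallow piezometer, so vertical flow is downward (recharge condition).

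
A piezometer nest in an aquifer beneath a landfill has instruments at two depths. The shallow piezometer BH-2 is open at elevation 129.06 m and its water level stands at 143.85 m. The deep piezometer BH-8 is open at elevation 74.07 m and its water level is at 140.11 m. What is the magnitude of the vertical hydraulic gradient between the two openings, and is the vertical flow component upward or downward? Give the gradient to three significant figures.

Total head at BH-2: h = 143.85 m (water level in the standpipe).
Total head at BH-8: h = 140.11 m.
Δh = h(BH-2) − h(BH-8) = 143.85 − 140.11 = 3.74 m.
Vertical separation Δz = 129.06 − 74.07 = 54.99 m.
|i_v| = |Δh| / Δz = 3.74 / 54.99 = 0.0680.
Head is higher in the shallow piezometer, so vertical flow is downward (recharge condition).

|i_v| ≈ 0.0680; vertical flow is downward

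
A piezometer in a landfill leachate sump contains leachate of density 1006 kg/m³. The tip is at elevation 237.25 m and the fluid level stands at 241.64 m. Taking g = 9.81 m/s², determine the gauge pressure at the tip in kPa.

P ≈ 43.3 kPa

Pressure head ψ = h − z = 241.64 − 237.25 = 4.39 m.
P = ρgψ = 1006 × 9.81 × 4.39 = 43324 Pa ≈ 43.3 kPa.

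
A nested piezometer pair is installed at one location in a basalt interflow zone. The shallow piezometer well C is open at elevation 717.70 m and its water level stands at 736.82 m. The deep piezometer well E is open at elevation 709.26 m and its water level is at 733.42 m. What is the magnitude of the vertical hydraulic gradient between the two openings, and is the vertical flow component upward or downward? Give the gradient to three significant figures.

Total head at well C: h = 736.82 m (water level in the standpipe).
Total head at well E: h = 733.42 m.
Δh = h(well C) − h(well E) = 736.82 − 733.42 = 3.40 m.
Vertical separation Δz = 717.70 − 709.26 = 8.44 m.
|i_v| = |Δh| / Δz = 3.40 / 8.44 = 0.403.
Head is higher in the shallow piezometer, so vertical flow is downward (recharge condition).

|i_v| ≈ 0.403; vertical flow is downward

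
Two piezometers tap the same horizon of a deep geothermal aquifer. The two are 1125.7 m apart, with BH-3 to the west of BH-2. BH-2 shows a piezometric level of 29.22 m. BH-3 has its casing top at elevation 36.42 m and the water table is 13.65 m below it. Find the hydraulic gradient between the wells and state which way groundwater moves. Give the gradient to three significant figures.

i ≈ 0.00573; groundwater flows toward the west

Total head at BH-2: h = 29.22 m (water level in the piezometer is the total head).
Total head at BH-3: h = 36.42 − 13.65 = 22.77 m.
Head difference: h(BH-2) − h(BH-3) = 29.22 − 22.77 = 6.45 m.
Hydraulic gradient: i = |Δh| / L = 6.45 / 1125.7 = 0.00573.
Flow is from higher to lower head: from BH-2 toward BH-3, i.e. toward the west.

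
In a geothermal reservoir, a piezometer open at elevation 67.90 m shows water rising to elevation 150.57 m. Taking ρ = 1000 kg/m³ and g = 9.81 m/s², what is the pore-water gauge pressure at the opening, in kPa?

P ≈ 811 kPa

Pressure head ψ = h − z = 150.57 − 67.90 = 82.67 m.
P = ρgψ = 1000 × 9.81 × 82.67 = 810993 Pa ≈ 811 kPa.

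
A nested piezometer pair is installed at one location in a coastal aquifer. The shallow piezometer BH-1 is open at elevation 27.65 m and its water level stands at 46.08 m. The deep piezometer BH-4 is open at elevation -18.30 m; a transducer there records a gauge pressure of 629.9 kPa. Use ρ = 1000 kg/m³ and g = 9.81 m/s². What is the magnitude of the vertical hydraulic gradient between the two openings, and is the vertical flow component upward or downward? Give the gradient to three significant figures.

|i_v| ≈ 0.00370; vertical flow is downward

Total head at BH-1: h = 46.08 m (water level in the standpipe).
Pressure head at BH-4: ψ = P/(ρg) = 629.9×1000 / (1000 × 9.81) = 64.21 m.
Total head at BH-4: h = z + ψ = -18.30 + 64.21 = 45.91 m.
Δh = h(BH-1) − h(BH-4) = 46.08 − 45.91 = 0.17 m.
Vertical separation Δz = 27.65 − (-18.30) = 45.95 m.
|i_v| = |Δh| / Δz = 0.17 / 45.95 = 0.00370.
Head is higher in the shallow piezometer, so vertical flow is downward (recharge condition).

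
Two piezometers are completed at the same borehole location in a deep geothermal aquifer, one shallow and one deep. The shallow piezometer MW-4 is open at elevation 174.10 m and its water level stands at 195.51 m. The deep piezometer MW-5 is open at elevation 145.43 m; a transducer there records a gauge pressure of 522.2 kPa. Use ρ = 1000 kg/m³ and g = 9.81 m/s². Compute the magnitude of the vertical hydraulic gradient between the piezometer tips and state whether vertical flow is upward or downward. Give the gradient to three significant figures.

|i_v| ≈ 0.110; vertical flow is upward

Total head at MW-4: h = 195.51 m (water level in the standpipe).
Pressure head at MW-5: ψ = P/(ρg) = 522.2×1000 / (1000 × 9.81) = 53.23 m.
Total head at MW-5: h = z + ψ = 145.43 + 53.23 = 198.66 m.
Δh = h(MW-4) − h(MW-5) = 195.51 − 198.66 = -3.15 m.
Vertical separation Δz = 174.10 − 145.43 = 28.67 m.
|i_v| = |Δh| / Δz = 3.15 / 28.67 = 0.110.
Head is higher in the deep piezometer, so vertical flow is upward (discharge condition).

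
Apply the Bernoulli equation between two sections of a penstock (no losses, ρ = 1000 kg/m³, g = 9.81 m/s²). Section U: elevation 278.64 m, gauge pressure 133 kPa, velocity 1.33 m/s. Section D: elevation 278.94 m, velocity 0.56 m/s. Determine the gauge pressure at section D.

Pressure head at U: ψ₁ = P₁/(ρg) = 133×1000 / (1000 × 9.81) = 13.56 m.
Velocity heads: v₁²/2g = 1.33²/19.62 = 0.090 m; v₂²/2g = 0.56²/19.62 = 0.016 m.
Total head H = z₁ + ψ₁ + v₁²/2g = 278.64 + 13.56 + 0.090 = 292.29 m.
ψ₂ = H − z₂ − v₂²/2g = 292.29 − 278.94 − 0.016 = 13.33 m.
P₂ = ρgψ₂ = 1000 × 9.81 × 13.33 ≈ 131 kPa.

P₂ ≈ 131 kPa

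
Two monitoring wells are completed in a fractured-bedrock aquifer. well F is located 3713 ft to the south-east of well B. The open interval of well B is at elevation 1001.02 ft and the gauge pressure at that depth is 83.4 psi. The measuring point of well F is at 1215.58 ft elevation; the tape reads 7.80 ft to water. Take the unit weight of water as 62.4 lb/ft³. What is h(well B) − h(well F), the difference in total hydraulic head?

Δh ≈ -14.30 ft

Pressure head at well B: ψ = 144·P/γ = 144 × 83.4 / 62.4 = 192.46 ft.
Total head at well B: h = z + ψ = 1001.02 + 192.46 = 1193.48 ft.
Total head at well F: h = 1215.58 − 7.80 = 1207.78 ft.
Head difference: h(well B) − h(well F) = 1193.48 − 1207.78 = -14.30 ft.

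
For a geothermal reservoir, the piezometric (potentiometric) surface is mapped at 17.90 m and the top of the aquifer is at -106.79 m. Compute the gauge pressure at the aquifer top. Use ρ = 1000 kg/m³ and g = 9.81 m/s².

Pressure head at the aquifer top: ψ = h − z = 17.90 − (-106.79) = 124.69 m.
P = ρgψ = 1000 × 9.81 × 124.69 = 1223209 Pa ≈ 1220 kPa.

P ≈ 1220 kPa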